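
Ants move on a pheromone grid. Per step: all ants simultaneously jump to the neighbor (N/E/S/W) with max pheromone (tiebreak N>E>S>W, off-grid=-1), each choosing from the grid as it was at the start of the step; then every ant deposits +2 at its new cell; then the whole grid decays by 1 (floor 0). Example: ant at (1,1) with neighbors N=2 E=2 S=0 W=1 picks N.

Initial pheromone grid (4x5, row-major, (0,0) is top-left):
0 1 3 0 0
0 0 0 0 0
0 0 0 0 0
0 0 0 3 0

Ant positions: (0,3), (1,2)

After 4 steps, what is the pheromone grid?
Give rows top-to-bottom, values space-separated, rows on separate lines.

After step 1: ants at (0,2),(0,2)
  0 0 6 0 0
  0 0 0 0 0
  0 0 0 0 0
  0 0 0 2 0
After step 2: ants at (0,3),(0,3)
  0 0 5 3 0
  0 0 0 0 0
  0 0 0 0 0
  0 0 0 1 0
After step 3: ants at (0,2),(0,2)
  0 0 8 2 0
  0 0 0 0 0
  0 0 0 0 0
  0 0 0 0 0
After step 4: ants at (0,3),(0,3)
  0 0 7 5 0
  0 0 0 0 0
  0 0 0 0 0
  0 0 0 0 0

0 0 7 5 0
0 0 0 0 0
0 0 0 0 0
0 0 0 0 0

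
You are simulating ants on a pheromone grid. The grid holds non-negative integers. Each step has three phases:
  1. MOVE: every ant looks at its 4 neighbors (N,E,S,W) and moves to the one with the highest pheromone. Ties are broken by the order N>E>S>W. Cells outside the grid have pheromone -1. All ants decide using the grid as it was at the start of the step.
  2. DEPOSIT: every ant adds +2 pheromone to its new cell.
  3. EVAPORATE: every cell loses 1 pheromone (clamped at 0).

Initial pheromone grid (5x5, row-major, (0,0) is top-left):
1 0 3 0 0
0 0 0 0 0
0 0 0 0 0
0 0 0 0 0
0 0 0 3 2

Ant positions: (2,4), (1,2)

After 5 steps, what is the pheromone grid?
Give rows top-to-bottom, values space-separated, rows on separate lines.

After step 1: ants at (1,4),(0,2)
  0 0 4 0 0
  0 0 0 0 1
  0 0 0 0 0
  0 0 0 0 0
  0 0 0 2 1
After step 2: ants at (0,4),(0,3)
  0 0 3 1 1
  0 0 0 0 0
  0 0 0 0 0
  0 0 0 0 0
  0 0 0 1 0
After step 3: ants at (0,3),(0,2)
  0 0 4 2 0
  0 0 0 0 0
  0 0 0 0 0
  0 0 0 0 0
  0 0 0 0 0
After step 4: ants at (0,2),(0,3)
  0 0 5 3 0
  0 0 0 0 0
  0 0 0 0 0
  0 0 0 0 0
  0 0 0 0 0
After step 5: ants at (0,3),(0,2)
  0 0 6 4 0
  0 0 0 0 0
  0 0 0 0 0
  0 0 0 0 0
  0 0 0 0 0

0 0 6 4 0
0 0 0 0 0
0 0 0 0 0
0 0 0 0 0
0 0 0 0 0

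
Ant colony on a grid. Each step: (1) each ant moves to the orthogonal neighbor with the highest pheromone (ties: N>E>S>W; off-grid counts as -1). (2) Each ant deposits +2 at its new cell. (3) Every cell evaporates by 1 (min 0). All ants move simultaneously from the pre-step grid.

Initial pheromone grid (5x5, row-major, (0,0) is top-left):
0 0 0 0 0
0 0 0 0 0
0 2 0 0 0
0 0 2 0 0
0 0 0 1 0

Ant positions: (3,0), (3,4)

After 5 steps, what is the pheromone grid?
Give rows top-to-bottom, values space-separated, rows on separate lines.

After step 1: ants at (2,0),(2,4)
  0 0 0 0 0
  0 0 0 0 0
  1 1 0 0 1
  0 0 1 0 0
  0 0 0 0 0
After step 2: ants at (2,1),(1,4)
  0 0 0 0 0
  0 0 0 0 1
  0 2 0 0 0
  0 0 0 0 0
  0 0 0 0 0
After step 3: ants at (1,1),(0,4)
  0 0 0 0 1
  0 1 0 0 0
  0 1 0 0 0
  0 0 0 0 0
  0 0 0 0 0
After step 4: ants at (2,1),(1,4)
  0 0 0 0 0
  0 0 0 0 1
  0 2 0 0 0
  0 0 0 0 0
  0 0 0 0 0
After step 5: ants at (1,1),(0,4)
  0 0 0 0 1
  0 1 0 0 0
  0 1 0 0 0
  0 0 0 0 0
  0 0 0 0 0

0 0 0 0 1
0 1 0 0 0
0 1 0 0 0
0 0 0 0 0
0 0 0 0 0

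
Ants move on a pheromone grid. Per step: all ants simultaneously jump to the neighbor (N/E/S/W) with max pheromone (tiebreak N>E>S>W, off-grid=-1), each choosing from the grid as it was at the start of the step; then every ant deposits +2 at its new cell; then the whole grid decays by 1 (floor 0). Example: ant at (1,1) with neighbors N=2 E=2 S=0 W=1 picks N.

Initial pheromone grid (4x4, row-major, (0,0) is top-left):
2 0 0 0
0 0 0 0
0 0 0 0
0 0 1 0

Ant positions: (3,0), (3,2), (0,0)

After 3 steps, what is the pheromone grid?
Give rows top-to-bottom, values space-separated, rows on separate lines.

After step 1: ants at (2,0),(2,2),(0,1)
  1 1 0 0
  0 0 0 0
  1 0 1 0
  0 0 0 0
After step 2: ants at (1,0),(1,2),(0,0)
  2 0 0 0
  1 0 1 0
  0 0 0 0
  0 0 0 0
After step 3: ants at (0,0),(0,2),(1,0)
  3 0 1 0
  2 0 0 0
  0 0 0 0
  0 0 0 0

3 0 1 0
2 0 0 0
0 0 0 0
0 0 0 0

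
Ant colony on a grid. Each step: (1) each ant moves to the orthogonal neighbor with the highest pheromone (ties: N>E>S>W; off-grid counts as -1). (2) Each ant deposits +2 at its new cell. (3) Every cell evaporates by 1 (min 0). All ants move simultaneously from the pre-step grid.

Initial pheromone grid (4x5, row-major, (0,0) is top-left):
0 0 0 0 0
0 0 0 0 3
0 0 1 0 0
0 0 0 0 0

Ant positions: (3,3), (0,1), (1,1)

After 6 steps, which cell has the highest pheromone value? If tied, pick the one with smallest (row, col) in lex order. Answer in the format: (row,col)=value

Answer: (0,1)=6

Derivation:
Step 1: ant0:(3,3)->N->(2,3) | ant1:(0,1)->E->(0,2) | ant2:(1,1)->N->(0,1)
  grid max=2 at (1,4)
Step 2: ant0:(2,3)->N->(1,3) | ant1:(0,2)->W->(0,1) | ant2:(0,1)->E->(0,2)
  grid max=2 at (0,1)
Step 3: ant0:(1,3)->E->(1,4) | ant1:(0,1)->E->(0,2) | ant2:(0,2)->W->(0,1)
  grid max=3 at (0,1)
Step 4: ant0:(1,4)->N->(0,4) | ant1:(0,2)->W->(0,1) | ant2:(0,1)->E->(0,2)
  grid max=4 at (0,1)
Step 5: ant0:(0,4)->S->(1,4) | ant1:(0,1)->E->(0,2) | ant2:(0,2)->W->(0,1)
  grid max=5 at (0,1)
Step 6: ant0:(1,4)->N->(0,4) | ant1:(0,2)->W->(0,1) | ant2:(0,1)->E->(0,2)
  grid max=6 at (0,1)
Final grid:
  0 6 6 0 1
  0 0 0 0 1
  0 0 0 0 0
  0 0 0 0 0
Max pheromone 6 at (0,1)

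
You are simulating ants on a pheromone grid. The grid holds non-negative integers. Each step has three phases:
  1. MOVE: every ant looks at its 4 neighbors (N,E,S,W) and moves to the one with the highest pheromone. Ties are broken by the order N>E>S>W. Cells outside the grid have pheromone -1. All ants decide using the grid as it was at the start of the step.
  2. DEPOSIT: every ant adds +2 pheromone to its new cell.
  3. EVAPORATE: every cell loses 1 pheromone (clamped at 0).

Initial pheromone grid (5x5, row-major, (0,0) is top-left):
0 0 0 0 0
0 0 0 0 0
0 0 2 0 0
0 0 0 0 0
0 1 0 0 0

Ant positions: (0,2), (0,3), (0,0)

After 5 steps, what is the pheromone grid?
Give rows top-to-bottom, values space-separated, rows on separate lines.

After step 1: ants at (0,3),(0,4),(0,1)
  0 1 0 1 1
  0 0 0 0 0
  0 0 1 0 0
  0 0 0 0 0
  0 0 0 0 0
After step 2: ants at (0,4),(0,3),(0,2)
  0 0 1 2 2
  0 0 0 0 0
  0 0 0 0 0
  0 0 0 0 0
  0 0 0 0 0
After step 3: ants at (0,3),(0,4),(0,3)
  0 0 0 5 3
  0 0 0 0 0
  0 0 0 0 0
  0 0 0 0 0
  0 0 0 0 0
After step 4: ants at (0,4),(0,3),(0,4)
  0 0 0 6 6
  0 0 0 0 0
  0 0 0 0 0
  0 0 0 0 0
  0 0 0 0 0
After step 5: ants at (0,3),(0,4),(0,3)
  0 0 0 9 7
  0 0 0 0 0
  0 0 0 0 0
  0 0 0 0 0
  0 0 0 0 0

0 0 0 9 7
0 0 0 0 0
0 0 0 0 0
0 0 0 0 0
0 0 0 0 0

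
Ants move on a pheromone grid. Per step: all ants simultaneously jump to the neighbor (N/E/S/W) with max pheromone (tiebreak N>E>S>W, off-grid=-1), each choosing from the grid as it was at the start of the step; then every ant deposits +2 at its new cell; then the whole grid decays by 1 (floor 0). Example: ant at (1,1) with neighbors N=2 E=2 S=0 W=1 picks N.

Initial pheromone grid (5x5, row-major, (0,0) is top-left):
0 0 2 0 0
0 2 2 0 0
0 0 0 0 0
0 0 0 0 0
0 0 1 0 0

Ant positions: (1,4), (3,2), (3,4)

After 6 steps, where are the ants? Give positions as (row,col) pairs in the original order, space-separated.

Step 1: ant0:(1,4)->N->(0,4) | ant1:(3,2)->S->(4,2) | ant2:(3,4)->N->(2,4)
  grid max=2 at (4,2)
Step 2: ant0:(0,4)->S->(1,4) | ant1:(4,2)->N->(3,2) | ant2:(2,4)->N->(1,4)
  grid max=3 at (1,4)
Step 3: ant0:(1,4)->N->(0,4) | ant1:(3,2)->S->(4,2) | ant2:(1,4)->N->(0,4)
  grid max=3 at (0,4)
Step 4: ant0:(0,4)->S->(1,4) | ant1:(4,2)->N->(3,2) | ant2:(0,4)->S->(1,4)
  grid max=5 at (1,4)
Step 5: ant0:(1,4)->N->(0,4) | ant1:(3,2)->S->(4,2) | ant2:(1,4)->N->(0,4)
  grid max=5 at (0,4)
Step 6: ant0:(0,4)->S->(1,4) | ant1:(4,2)->N->(3,2) | ant2:(0,4)->S->(1,4)
  grid max=7 at (1,4)

(1,4) (3,2) (1,4)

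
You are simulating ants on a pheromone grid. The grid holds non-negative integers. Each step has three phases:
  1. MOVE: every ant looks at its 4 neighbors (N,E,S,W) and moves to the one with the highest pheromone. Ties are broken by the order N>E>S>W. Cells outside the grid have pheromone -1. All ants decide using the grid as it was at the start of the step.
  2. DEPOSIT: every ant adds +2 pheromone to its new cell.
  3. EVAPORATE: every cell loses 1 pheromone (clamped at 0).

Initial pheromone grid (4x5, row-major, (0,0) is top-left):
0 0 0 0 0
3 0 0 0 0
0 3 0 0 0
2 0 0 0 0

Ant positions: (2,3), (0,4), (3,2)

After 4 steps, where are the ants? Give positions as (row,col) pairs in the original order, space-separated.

Step 1: ant0:(2,3)->N->(1,3) | ant1:(0,4)->S->(1,4) | ant2:(3,2)->N->(2,2)
  grid max=2 at (1,0)
Step 2: ant0:(1,3)->E->(1,4) | ant1:(1,4)->W->(1,3) | ant2:(2,2)->W->(2,1)
  grid max=3 at (2,1)
Step 3: ant0:(1,4)->W->(1,3) | ant1:(1,3)->E->(1,4) | ant2:(2,1)->N->(1,1)
  grid max=3 at (1,3)
Step 4: ant0:(1,3)->E->(1,4) | ant1:(1,4)->W->(1,3) | ant2:(1,1)->S->(2,1)
  grid max=4 at (1,3)

(1,4) (1,3) (2,1)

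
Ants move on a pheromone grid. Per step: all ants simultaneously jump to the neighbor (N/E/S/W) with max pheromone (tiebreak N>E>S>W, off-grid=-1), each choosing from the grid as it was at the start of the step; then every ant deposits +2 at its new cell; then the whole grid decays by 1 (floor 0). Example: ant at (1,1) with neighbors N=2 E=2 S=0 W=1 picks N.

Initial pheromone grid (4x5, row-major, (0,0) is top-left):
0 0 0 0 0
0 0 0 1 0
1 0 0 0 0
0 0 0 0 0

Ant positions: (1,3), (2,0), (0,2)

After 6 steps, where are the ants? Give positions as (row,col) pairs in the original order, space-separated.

Step 1: ant0:(1,3)->N->(0,3) | ant1:(2,0)->N->(1,0) | ant2:(0,2)->E->(0,3)
  grid max=3 at (0,3)
Step 2: ant0:(0,3)->E->(0,4) | ant1:(1,0)->N->(0,0) | ant2:(0,3)->E->(0,4)
  grid max=3 at (0,4)
Step 3: ant0:(0,4)->W->(0,3) | ant1:(0,0)->E->(0,1) | ant2:(0,4)->W->(0,3)
  grid max=5 at (0,3)
Step 4: ant0:(0,3)->E->(0,4) | ant1:(0,1)->E->(0,2) | ant2:(0,3)->E->(0,4)
  grid max=5 at (0,4)
Step 5: ant0:(0,4)->W->(0,3) | ant1:(0,2)->E->(0,3) | ant2:(0,4)->W->(0,3)
  grid max=9 at (0,3)
Step 6: ant0:(0,3)->E->(0,4) | ant1:(0,3)->E->(0,4) | ant2:(0,3)->E->(0,4)
  grid max=9 at (0,4)

(0,4) (0,4) (0,4)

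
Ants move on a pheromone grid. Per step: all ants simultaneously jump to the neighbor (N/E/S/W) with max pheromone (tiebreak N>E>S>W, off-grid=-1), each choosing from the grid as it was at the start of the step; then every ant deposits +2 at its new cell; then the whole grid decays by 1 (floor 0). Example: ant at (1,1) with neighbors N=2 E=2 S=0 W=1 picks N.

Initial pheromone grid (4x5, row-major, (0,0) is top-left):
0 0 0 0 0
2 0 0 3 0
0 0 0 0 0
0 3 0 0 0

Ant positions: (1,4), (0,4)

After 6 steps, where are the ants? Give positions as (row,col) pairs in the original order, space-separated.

Step 1: ant0:(1,4)->W->(1,3) | ant1:(0,4)->S->(1,4)
  grid max=4 at (1,3)
Step 2: ant0:(1,3)->E->(1,4) | ant1:(1,4)->W->(1,3)
  grid max=5 at (1,3)
Step 3: ant0:(1,4)->W->(1,3) | ant1:(1,3)->E->(1,4)
  grid max=6 at (1,3)
Step 4: ant0:(1,3)->E->(1,4) | ant1:(1,4)->W->(1,3)
  grid max=7 at (1,3)
Step 5: ant0:(1,4)->W->(1,3) | ant1:(1,3)->E->(1,4)
  grid max=8 at (1,3)
Step 6: ant0:(1,3)->E->(1,4) | ant1:(1,4)->W->(1,3)
  grid max=9 at (1,3)

(1,4) (1,3)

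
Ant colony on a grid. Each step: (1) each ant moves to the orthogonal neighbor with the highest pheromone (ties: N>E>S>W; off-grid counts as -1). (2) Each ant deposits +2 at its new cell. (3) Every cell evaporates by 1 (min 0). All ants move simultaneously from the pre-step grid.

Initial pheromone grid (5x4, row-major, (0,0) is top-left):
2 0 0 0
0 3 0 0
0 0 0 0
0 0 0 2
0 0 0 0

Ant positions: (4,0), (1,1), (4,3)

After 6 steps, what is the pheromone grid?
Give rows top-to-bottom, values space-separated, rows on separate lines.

After step 1: ants at (3,0),(0,1),(3,3)
  1 1 0 0
  0 2 0 0
  0 0 0 0
  1 0 0 3
  0 0 0 0
After step 2: ants at (2,0),(1,1),(2,3)
  0 0 0 0
  0 3 0 0
  1 0 0 1
  0 0 0 2
  0 0 0 0
After step 3: ants at (1,0),(0,1),(3,3)
  0 1 0 0
  1 2 0 0
  0 0 0 0
  0 0 0 3
  0 0 0 0
After step 4: ants at (1,1),(1,1),(2,3)
  0 0 0 0
  0 5 0 0
  0 0 0 1
  0 0 0 2
  0 0 0 0
After step 5: ants at (0,1),(0,1),(3,3)
  0 3 0 0
  0 4 0 0
  0 0 0 0
  0 0 0 3
  0 0 0 0
After step 6: ants at (1,1),(1,1),(2,3)
  0 2 0 0
  0 7 0 0
  0 0 0 1
  0 0 0 2
  0 0 0 0

0 2 0 0
0 7 0 0
0 0 0 1
0 0 0 2
0 0 0 0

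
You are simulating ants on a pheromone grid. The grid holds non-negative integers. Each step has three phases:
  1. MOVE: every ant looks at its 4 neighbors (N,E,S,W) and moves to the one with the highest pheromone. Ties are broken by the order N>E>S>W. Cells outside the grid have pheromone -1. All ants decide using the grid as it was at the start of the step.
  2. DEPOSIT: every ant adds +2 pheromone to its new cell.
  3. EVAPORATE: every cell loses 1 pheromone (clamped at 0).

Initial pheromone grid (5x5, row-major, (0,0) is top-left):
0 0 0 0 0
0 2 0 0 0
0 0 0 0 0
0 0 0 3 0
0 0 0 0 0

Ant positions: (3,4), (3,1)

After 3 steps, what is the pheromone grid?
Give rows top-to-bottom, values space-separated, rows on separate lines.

After step 1: ants at (3,3),(2,1)
  0 0 0 0 0
  0 1 0 0 0
  0 1 0 0 0
  0 0 0 4 0
  0 0 0 0 0
After step 2: ants at (2,3),(1,1)
  0 0 0 0 0
  0 2 0 0 0
  0 0 0 1 0
  0 0 0 3 0
  0 0 0 0 0
After step 3: ants at (3,3),(0,1)
  0 1 0 0 0
  0 1 0 0 0
  0 0 0 0 0
  0 0 0 4 0
  0 0 0 0 0

0 1 0 0 0
0 1 0 0 0
0 0 0 0 0
0 0 0 4 0
0 0 0 0 0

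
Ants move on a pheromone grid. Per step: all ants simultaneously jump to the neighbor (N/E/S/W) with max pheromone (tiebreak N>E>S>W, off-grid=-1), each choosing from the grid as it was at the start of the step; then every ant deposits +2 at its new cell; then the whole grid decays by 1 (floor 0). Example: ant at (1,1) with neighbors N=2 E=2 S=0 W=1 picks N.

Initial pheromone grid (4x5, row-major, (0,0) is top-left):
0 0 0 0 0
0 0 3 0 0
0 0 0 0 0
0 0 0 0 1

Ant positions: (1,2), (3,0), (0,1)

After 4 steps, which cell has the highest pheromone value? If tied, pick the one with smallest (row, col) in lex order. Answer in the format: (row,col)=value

Answer: (1,2)=7

Derivation:
Step 1: ant0:(1,2)->N->(0,2) | ant1:(3,0)->N->(2,0) | ant2:(0,1)->E->(0,2)
  grid max=3 at (0,2)
Step 2: ant0:(0,2)->S->(1,2) | ant1:(2,0)->N->(1,0) | ant2:(0,2)->S->(1,2)
  grid max=5 at (1,2)
Step 3: ant0:(1,2)->N->(0,2) | ant1:(1,0)->N->(0,0) | ant2:(1,2)->N->(0,2)
  grid max=5 at (0,2)
Step 4: ant0:(0,2)->S->(1,2) | ant1:(0,0)->E->(0,1) | ant2:(0,2)->S->(1,2)
  grid max=7 at (1,2)
Final grid:
  0 1 4 0 0
  0 0 7 0 0
  0 0 0 0 0
  0 0 0 0 0
Max pheromone 7 at (1,2)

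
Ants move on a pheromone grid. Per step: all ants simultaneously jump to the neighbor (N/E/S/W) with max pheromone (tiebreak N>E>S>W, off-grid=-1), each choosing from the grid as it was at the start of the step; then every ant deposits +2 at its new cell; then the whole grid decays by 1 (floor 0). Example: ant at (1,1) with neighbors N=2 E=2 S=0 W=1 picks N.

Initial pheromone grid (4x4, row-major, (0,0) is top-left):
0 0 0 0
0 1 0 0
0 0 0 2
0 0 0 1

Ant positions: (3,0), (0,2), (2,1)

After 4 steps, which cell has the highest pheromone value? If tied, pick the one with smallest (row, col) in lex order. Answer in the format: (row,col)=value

Answer: (0,1)=3

Derivation:
Step 1: ant0:(3,0)->N->(2,0) | ant1:(0,2)->E->(0,3) | ant2:(2,1)->N->(1,1)
  grid max=2 at (1,1)
Step 2: ant0:(2,0)->N->(1,0) | ant1:(0,3)->S->(1,3) | ant2:(1,1)->N->(0,1)
  grid max=1 at (0,1)
Step 3: ant0:(1,0)->E->(1,1) | ant1:(1,3)->N->(0,3) | ant2:(0,1)->S->(1,1)
  grid max=4 at (1,1)
Step 4: ant0:(1,1)->N->(0,1) | ant1:(0,3)->S->(1,3) | ant2:(1,1)->N->(0,1)
  grid max=3 at (0,1)
Final grid:
  0 3 0 0
  0 3 0 1
  0 0 0 0
  0 0 0 0
Max pheromone 3 at (0,1)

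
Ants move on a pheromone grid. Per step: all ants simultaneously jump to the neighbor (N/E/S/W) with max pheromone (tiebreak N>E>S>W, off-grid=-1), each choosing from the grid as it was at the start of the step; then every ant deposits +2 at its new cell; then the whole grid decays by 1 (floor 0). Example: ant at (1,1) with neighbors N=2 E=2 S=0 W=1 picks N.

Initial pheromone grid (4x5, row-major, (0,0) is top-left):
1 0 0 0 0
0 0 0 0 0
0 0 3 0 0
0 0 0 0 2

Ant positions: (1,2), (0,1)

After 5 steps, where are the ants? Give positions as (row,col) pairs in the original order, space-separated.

Step 1: ant0:(1,2)->S->(2,2) | ant1:(0,1)->W->(0,0)
  grid max=4 at (2,2)
Step 2: ant0:(2,2)->N->(1,2) | ant1:(0,0)->E->(0,1)
  grid max=3 at (2,2)
Step 3: ant0:(1,2)->S->(2,2) | ant1:(0,1)->W->(0,0)
  grid max=4 at (2,2)
Step 4: ant0:(2,2)->N->(1,2) | ant1:(0,0)->E->(0,1)
  grid max=3 at (2,2)
Step 5: ant0:(1,2)->S->(2,2) | ant1:(0,1)->W->(0,0)
  grid max=4 at (2,2)

(2,2) (0,0)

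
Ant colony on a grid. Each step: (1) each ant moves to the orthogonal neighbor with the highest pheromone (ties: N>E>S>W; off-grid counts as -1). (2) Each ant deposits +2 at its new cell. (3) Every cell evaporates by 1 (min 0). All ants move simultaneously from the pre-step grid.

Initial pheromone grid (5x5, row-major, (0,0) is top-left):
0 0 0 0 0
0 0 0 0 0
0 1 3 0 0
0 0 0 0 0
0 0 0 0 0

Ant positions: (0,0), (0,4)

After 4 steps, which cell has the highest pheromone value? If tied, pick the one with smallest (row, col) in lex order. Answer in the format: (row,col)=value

Answer: (0,4)=3

Derivation:
Step 1: ant0:(0,0)->E->(0,1) | ant1:(0,4)->S->(1,4)
  grid max=2 at (2,2)
Step 2: ant0:(0,1)->E->(0,2) | ant1:(1,4)->N->(0,4)
  grid max=1 at (0,2)
Step 3: ant0:(0,2)->E->(0,3) | ant1:(0,4)->S->(1,4)
  grid max=1 at (0,3)
Step 4: ant0:(0,3)->E->(0,4) | ant1:(1,4)->N->(0,4)
  grid max=3 at (0,4)
Final grid:
  0 0 0 0 3
  0 0 0 0 0
  0 0 0 0 0
  0 0 0 0 0
  0 0 0 0 0
Max pheromone 3 at (0,4)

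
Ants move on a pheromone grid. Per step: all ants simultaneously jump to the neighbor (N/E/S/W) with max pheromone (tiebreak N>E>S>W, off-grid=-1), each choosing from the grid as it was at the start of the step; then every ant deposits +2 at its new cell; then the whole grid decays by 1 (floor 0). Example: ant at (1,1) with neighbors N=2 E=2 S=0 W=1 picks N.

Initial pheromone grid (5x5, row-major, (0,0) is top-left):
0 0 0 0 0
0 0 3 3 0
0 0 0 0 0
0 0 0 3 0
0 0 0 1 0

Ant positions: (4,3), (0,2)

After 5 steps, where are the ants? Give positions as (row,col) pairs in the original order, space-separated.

Step 1: ant0:(4,3)->N->(3,3) | ant1:(0,2)->S->(1,2)
  grid max=4 at (1,2)
Step 2: ant0:(3,3)->N->(2,3) | ant1:(1,2)->E->(1,3)
  grid max=3 at (1,2)
Step 3: ant0:(2,3)->N->(1,3) | ant1:(1,3)->W->(1,2)
  grid max=4 at (1,2)
Step 4: ant0:(1,3)->W->(1,2) | ant1:(1,2)->E->(1,3)
  grid max=5 at (1,2)
Step 5: ant0:(1,2)->E->(1,3) | ant1:(1,3)->W->(1,2)
  grid max=6 at (1,2)

(1,3) (1,2)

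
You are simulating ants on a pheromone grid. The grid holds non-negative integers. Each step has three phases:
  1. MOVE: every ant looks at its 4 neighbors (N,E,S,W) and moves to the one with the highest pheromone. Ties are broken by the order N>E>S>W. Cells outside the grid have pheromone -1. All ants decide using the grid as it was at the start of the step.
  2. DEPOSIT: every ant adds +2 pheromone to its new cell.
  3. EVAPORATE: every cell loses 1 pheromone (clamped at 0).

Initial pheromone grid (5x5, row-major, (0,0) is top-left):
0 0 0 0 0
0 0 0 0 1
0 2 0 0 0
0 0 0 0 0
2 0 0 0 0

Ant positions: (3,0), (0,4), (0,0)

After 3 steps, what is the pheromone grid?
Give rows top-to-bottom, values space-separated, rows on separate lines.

After step 1: ants at (4,0),(1,4),(0,1)
  0 1 0 0 0
  0 0 0 0 2
  0 1 0 0 0
  0 0 0 0 0
  3 0 0 0 0
After step 2: ants at (3,0),(0,4),(0,2)
  0 0 1 0 1
  0 0 0 0 1
  0 0 0 0 0
  1 0 0 0 0
  2 0 0 0 0
After step 3: ants at (4,0),(1,4),(0,3)
  0 0 0 1 0
  0 0 0 0 2
  0 0 0 0 0
  0 0 0 0 0
  3 0 0 0 0

0 0 0 1 0
0 0 0 0 2
0 0 0 0 0
0 0 0 0 0
3 0 0 0 0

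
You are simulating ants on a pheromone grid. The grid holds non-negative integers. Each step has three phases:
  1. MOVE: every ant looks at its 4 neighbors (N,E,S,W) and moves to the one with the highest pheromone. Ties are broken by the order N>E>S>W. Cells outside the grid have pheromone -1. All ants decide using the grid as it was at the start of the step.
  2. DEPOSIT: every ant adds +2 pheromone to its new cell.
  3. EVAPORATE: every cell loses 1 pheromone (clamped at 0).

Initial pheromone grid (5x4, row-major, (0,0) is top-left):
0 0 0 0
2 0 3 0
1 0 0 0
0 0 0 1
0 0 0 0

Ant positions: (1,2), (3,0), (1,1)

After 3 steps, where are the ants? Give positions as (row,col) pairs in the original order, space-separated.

Step 1: ant0:(1,2)->N->(0,2) | ant1:(3,0)->N->(2,0) | ant2:(1,1)->E->(1,2)
  grid max=4 at (1,2)
Step 2: ant0:(0,2)->S->(1,2) | ant1:(2,0)->N->(1,0) | ant2:(1,2)->N->(0,2)
  grid max=5 at (1,2)
Step 3: ant0:(1,2)->N->(0,2) | ant1:(1,0)->S->(2,0) | ant2:(0,2)->S->(1,2)
  grid max=6 at (1,2)

(0,2) (2,0) (1,2)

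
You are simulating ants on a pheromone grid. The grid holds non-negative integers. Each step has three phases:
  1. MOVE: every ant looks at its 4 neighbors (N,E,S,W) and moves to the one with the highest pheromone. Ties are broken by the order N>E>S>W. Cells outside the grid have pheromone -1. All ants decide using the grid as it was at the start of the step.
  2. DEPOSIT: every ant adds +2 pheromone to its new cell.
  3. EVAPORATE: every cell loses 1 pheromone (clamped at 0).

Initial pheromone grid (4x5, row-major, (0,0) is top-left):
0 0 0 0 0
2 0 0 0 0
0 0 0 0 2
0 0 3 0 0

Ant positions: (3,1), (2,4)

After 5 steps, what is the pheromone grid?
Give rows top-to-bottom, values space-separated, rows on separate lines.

After step 1: ants at (3,2),(1,4)
  0 0 0 0 0
  1 0 0 0 1
  0 0 0 0 1
  0 0 4 0 0
After step 2: ants at (2,2),(2,4)
  0 0 0 0 0
  0 0 0 0 0
  0 0 1 0 2
  0 0 3 0 0
After step 3: ants at (3,2),(1,4)
  0 0 0 0 0
  0 0 0 0 1
  0 0 0 0 1
  0 0 4 0 0
After step 4: ants at (2,2),(2,4)
  0 0 0 0 0
  0 0 0 0 0
  0 0 1 0 2
  0 0 3 0 0
After step 5: ants at (3,2),(1,4)
  0 0 0 0 0
  0 0 0 0 1
  0 0 0 0 1
  0 0 4 0 0

0 0 0 0 0
0 0 0 0 1
0 0 0 0 1
0 0 4 0 0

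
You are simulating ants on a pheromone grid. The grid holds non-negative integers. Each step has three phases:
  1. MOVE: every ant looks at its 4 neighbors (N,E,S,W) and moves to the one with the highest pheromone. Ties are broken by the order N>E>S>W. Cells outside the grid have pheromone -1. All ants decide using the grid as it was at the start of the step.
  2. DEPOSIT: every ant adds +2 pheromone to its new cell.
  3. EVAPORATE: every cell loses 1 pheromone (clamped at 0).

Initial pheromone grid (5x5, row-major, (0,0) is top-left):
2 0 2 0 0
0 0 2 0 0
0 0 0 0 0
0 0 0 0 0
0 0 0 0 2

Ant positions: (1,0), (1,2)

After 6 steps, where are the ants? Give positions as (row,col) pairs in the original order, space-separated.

Step 1: ant0:(1,0)->N->(0,0) | ant1:(1,2)->N->(0,2)
  grid max=3 at (0,0)
Step 2: ant0:(0,0)->E->(0,1) | ant1:(0,2)->S->(1,2)
  grid max=2 at (0,0)
Step 3: ant0:(0,1)->E->(0,2) | ant1:(1,2)->N->(0,2)
  grid max=5 at (0,2)
Step 4: ant0:(0,2)->S->(1,2) | ant1:(0,2)->S->(1,2)
  grid max=4 at (0,2)
Step 5: ant0:(1,2)->N->(0,2) | ant1:(1,2)->N->(0,2)
  grid max=7 at (0,2)
Step 6: ant0:(0,2)->S->(1,2) | ant1:(0,2)->S->(1,2)
  grid max=6 at (0,2)

(1,2) (1,2)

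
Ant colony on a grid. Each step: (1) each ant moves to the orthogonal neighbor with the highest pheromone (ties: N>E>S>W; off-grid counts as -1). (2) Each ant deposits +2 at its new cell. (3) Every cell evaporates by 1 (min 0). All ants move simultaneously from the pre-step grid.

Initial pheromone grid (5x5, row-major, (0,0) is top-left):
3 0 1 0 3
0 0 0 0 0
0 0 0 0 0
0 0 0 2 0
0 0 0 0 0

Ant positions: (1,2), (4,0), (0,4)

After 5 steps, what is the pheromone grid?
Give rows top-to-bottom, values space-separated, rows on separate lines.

After step 1: ants at (0,2),(3,0),(1,4)
  2 0 2 0 2
  0 0 0 0 1
  0 0 0 0 0
  1 0 0 1 0
  0 0 0 0 0
After step 2: ants at (0,3),(2,0),(0,4)
  1 0 1 1 3
  0 0 0 0 0
  1 0 0 0 0
  0 0 0 0 0
  0 0 0 0 0
After step 3: ants at (0,4),(1,0),(0,3)
  0 0 0 2 4
  1 0 0 0 0
  0 0 0 0 0
  0 0 0 0 0
  0 0 0 0 0
After step 4: ants at (0,3),(0,0),(0,4)
  1 0 0 3 5
  0 0 0 0 0
  0 0 0 0 0
  0 0 0 0 0
  0 0 0 0 0
After step 5: ants at (0,4),(0,1),(0,3)
  0 1 0 4 6
  0 0 0 0 0
  0 0 0 0 0
  0 0 0 0 0
  0 0 0 0 0

0 1 0 4 6
0 0 0 0 0
0 0 0 0 0
0 0 0 0 0
0 0 0 0 0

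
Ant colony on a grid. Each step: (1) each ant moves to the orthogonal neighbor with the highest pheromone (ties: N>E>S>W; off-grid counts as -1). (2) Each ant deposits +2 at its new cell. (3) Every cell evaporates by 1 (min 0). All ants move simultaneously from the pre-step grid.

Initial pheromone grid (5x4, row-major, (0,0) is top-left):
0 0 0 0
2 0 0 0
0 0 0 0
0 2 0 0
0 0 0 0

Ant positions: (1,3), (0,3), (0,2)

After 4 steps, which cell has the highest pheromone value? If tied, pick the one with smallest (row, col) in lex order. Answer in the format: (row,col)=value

Step 1: ant0:(1,3)->N->(0,3) | ant1:(0,3)->S->(1,3) | ant2:(0,2)->E->(0,3)
  grid max=3 at (0,3)
Step 2: ant0:(0,3)->S->(1,3) | ant1:(1,3)->N->(0,3) | ant2:(0,3)->S->(1,3)
  grid max=4 at (0,3)
Step 3: ant0:(1,3)->N->(0,3) | ant1:(0,3)->S->(1,3) | ant2:(1,3)->N->(0,3)
  grid max=7 at (0,3)
Step 4: ant0:(0,3)->S->(1,3) | ant1:(1,3)->N->(0,3) | ant2:(0,3)->S->(1,3)
  grid max=8 at (0,3)
Final grid:
  0 0 0 8
  0 0 0 8
  0 0 0 0
  0 0 0 0
  0 0 0 0
Max pheromone 8 at (0,3)

Answer: (0,3)=8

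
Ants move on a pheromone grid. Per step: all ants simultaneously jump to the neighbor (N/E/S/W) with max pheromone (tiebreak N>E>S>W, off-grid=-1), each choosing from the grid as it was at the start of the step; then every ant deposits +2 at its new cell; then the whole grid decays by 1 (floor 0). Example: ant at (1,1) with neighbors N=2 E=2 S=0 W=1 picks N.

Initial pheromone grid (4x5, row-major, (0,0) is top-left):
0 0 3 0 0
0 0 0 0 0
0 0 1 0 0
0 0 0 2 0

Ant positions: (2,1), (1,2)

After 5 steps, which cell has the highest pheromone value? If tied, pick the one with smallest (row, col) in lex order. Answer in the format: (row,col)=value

Step 1: ant0:(2,1)->E->(2,2) | ant1:(1,2)->N->(0,2)
  grid max=4 at (0,2)
Step 2: ant0:(2,2)->N->(1,2) | ant1:(0,2)->E->(0,3)
  grid max=3 at (0,2)
Step 3: ant0:(1,2)->N->(0,2) | ant1:(0,3)->W->(0,2)
  grid max=6 at (0,2)
Step 4: ant0:(0,2)->E->(0,3) | ant1:(0,2)->E->(0,3)
  grid max=5 at (0,2)
Step 5: ant0:(0,3)->W->(0,2) | ant1:(0,3)->W->(0,2)
  grid max=8 at (0,2)
Final grid:
  0 0 8 2 0
  0 0 0 0 0
  0 0 0 0 0
  0 0 0 0 0
Max pheromone 8 at (0,2)

Answer: (0,2)=8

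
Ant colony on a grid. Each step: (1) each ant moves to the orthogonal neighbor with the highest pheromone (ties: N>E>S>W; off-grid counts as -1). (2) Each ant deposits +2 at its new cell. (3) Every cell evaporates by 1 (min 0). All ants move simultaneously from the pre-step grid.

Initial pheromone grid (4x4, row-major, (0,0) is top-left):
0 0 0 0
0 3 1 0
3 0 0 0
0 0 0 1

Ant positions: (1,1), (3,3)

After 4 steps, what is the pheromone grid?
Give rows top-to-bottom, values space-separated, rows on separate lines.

After step 1: ants at (1,2),(2,3)
  0 0 0 0
  0 2 2 0
  2 0 0 1
  0 0 0 0
After step 2: ants at (1,1),(1,3)
  0 0 0 0
  0 3 1 1
  1 0 0 0
  0 0 0 0
After step 3: ants at (1,2),(1,2)
  0 0 0 0
  0 2 4 0
  0 0 0 0
  0 0 0 0
After step 4: ants at (1,1),(1,1)
  0 0 0 0
  0 5 3 0
  0 0 0 0
  0 0 0 0

0 0 0 0
0 5 3 0
0 0 0 0
0 0 0 0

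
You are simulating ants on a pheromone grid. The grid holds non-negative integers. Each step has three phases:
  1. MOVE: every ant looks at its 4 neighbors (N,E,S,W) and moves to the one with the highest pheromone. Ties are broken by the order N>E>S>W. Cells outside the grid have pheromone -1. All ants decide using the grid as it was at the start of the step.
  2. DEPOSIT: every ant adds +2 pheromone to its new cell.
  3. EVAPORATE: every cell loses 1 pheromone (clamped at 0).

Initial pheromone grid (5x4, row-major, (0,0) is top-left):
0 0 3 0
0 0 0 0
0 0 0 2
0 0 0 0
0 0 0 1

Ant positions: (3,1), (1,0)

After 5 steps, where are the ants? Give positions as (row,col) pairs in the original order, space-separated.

Step 1: ant0:(3,1)->N->(2,1) | ant1:(1,0)->N->(0,0)
  grid max=2 at (0,2)
Step 2: ant0:(2,1)->N->(1,1) | ant1:(0,0)->E->(0,1)
  grid max=1 at (0,1)
Step 3: ant0:(1,1)->N->(0,1) | ant1:(0,1)->E->(0,2)
  grid max=2 at (0,1)
Step 4: ant0:(0,1)->E->(0,2) | ant1:(0,2)->W->(0,1)
  grid max=3 at (0,1)
Step 5: ant0:(0,2)->W->(0,1) | ant1:(0,1)->E->(0,2)
  grid max=4 at (0,1)

(0,1) (0,2)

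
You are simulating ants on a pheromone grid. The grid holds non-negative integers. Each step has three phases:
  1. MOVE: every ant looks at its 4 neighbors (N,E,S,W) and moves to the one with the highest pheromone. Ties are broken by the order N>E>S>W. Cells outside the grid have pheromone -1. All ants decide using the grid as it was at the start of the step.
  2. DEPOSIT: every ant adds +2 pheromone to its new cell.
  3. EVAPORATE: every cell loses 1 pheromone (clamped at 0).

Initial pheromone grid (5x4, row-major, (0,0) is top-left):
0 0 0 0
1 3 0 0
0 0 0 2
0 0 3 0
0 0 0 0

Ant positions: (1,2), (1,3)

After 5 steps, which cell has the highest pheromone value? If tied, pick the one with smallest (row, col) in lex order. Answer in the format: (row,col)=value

Answer: (1,1)=4

Derivation:
Step 1: ant0:(1,2)->W->(1,1) | ant1:(1,3)->S->(2,3)
  grid max=4 at (1,1)
Step 2: ant0:(1,1)->N->(0,1) | ant1:(2,3)->N->(1,3)
  grid max=3 at (1,1)
Step 3: ant0:(0,1)->S->(1,1) | ant1:(1,3)->S->(2,3)
  grid max=4 at (1,1)
Step 4: ant0:(1,1)->N->(0,1) | ant1:(2,3)->N->(1,3)
  grid max=3 at (1,1)
Step 5: ant0:(0,1)->S->(1,1) | ant1:(1,3)->S->(2,3)
  grid max=4 at (1,1)
Final grid:
  0 0 0 0
  0 4 0 0
  0 0 0 3
  0 0 0 0
  0 0 0 0
Max pheromone 4 at (1,1)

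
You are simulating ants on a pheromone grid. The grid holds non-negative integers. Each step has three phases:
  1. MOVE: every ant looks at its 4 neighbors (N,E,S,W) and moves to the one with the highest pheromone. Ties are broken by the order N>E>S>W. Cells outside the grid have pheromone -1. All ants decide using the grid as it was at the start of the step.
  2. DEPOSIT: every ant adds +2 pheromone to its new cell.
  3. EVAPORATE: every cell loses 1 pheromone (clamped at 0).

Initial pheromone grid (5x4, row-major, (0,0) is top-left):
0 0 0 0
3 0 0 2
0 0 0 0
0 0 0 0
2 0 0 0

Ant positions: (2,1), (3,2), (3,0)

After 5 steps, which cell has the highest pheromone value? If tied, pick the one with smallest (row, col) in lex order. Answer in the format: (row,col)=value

Answer: (4,0)=3

Derivation:
Step 1: ant0:(2,1)->N->(1,1) | ant1:(3,2)->N->(2,2) | ant2:(3,0)->S->(4,0)
  grid max=3 at (4,0)
Step 2: ant0:(1,1)->W->(1,0) | ant1:(2,2)->N->(1,2) | ant2:(4,0)->N->(3,0)
  grid max=3 at (1,0)
Step 3: ant0:(1,0)->N->(0,0) | ant1:(1,2)->N->(0,2) | ant2:(3,0)->S->(4,0)
  grid max=3 at (4,0)
Step 4: ant0:(0,0)->S->(1,0) | ant1:(0,2)->E->(0,3) | ant2:(4,0)->N->(3,0)
  grid max=3 at (1,0)
Step 5: ant0:(1,0)->N->(0,0) | ant1:(0,3)->S->(1,3) | ant2:(3,0)->S->(4,0)
  grid max=3 at (4,0)
Final grid:
  1 0 0 0
  2 0 0 1
  0 0 0 0
  0 0 0 0
  3 0 0 0
Max pheromone 3 at (4,0)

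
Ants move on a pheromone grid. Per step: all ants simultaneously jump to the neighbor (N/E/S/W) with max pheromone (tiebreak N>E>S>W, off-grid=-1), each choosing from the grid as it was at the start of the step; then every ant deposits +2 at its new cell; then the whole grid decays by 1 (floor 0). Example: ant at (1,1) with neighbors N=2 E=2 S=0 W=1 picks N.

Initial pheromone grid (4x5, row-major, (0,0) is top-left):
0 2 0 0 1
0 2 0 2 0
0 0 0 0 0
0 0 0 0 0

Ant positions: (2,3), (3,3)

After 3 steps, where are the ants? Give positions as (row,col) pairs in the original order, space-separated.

Step 1: ant0:(2,3)->N->(1,3) | ant1:(3,3)->N->(2,3)
  grid max=3 at (1,3)
Step 2: ant0:(1,3)->S->(2,3) | ant1:(2,3)->N->(1,3)
  grid max=4 at (1,3)
Step 3: ant0:(2,3)->N->(1,3) | ant1:(1,3)->S->(2,3)
  grid max=5 at (1,3)

(1,3) (2,3)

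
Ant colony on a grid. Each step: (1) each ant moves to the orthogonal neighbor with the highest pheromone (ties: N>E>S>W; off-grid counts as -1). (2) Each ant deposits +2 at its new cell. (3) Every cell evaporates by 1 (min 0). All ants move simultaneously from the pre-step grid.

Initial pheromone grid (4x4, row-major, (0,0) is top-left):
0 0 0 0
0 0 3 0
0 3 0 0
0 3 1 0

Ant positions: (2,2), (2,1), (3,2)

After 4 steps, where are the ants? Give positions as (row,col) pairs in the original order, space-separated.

Step 1: ant0:(2,2)->N->(1,2) | ant1:(2,1)->S->(3,1) | ant2:(3,2)->W->(3,1)
  grid max=6 at (3,1)
Step 2: ant0:(1,2)->N->(0,2) | ant1:(3,1)->N->(2,1) | ant2:(3,1)->N->(2,1)
  grid max=5 at (2,1)
Step 3: ant0:(0,2)->S->(1,2) | ant1:(2,1)->S->(3,1) | ant2:(2,1)->S->(3,1)
  grid max=8 at (3,1)
Step 4: ant0:(1,2)->N->(0,2) | ant1:(3,1)->N->(2,1) | ant2:(3,1)->N->(2,1)
  grid max=7 at (2,1)

(0,2) (2,1) (2,1)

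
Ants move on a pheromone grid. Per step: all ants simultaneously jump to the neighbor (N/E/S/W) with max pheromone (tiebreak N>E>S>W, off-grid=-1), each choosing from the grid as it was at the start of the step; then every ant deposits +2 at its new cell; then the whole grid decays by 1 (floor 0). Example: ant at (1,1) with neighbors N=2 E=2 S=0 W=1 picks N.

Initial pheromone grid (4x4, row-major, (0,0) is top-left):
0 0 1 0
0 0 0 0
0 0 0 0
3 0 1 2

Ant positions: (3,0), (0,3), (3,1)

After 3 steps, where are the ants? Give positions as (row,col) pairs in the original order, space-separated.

Step 1: ant0:(3,0)->N->(2,0) | ant1:(0,3)->W->(0,2) | ant2:(3,1)->W->(3,0)
  grid max=4 at (3,0)
Step 2: ant0:(2,0)->S->(3,0) | ant1:(0,2)->E->(0,3) | ant2:(3,0)->N->(2,0)
  grid max=5 at (3,0)
Step 3: ant0:(3,0)->N->(2,0) | ant1:(0,3)->W->(0,2) | ant2:(2,0)->S->(3,0)
  grid max=6 at (3,0)

(2,0) (0,2) (3,0)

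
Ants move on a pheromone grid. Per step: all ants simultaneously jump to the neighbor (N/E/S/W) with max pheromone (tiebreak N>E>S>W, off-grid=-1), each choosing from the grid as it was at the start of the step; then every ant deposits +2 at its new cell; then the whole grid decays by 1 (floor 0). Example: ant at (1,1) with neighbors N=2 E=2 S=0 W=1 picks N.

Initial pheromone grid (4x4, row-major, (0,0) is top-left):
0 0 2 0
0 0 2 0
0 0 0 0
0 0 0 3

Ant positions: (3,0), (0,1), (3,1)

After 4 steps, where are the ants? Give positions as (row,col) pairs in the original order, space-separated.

Step 1: ant0:(3,0)->N->(2,0) | ant1:(0,1)->E->(0,2) | ant2:(3,1)->N->(2,1)
  grid max=3 at (0,2)
Step 2: ant0:(2,0)->E->(2,1) | ant1:(0,2)->S->(1,2) | ant2:(2,1)->W->(2,0)
  grid max=2 at (0,2)
Step 3: ant0:(2,1)->W->(2,0) | ant1:(1,2)->N->(0,2) | ant2:(2,0)->E->(2,1)
  grid max=3 at (0,2)
Step 4: ant0:(2,0)->E->(2,1) | ant1:(0,2)->S->(1,2) | ant2:(2,1)->W->(2,0)
  grid max=4 at (2,0)

(2,1) (1,2) (2,0)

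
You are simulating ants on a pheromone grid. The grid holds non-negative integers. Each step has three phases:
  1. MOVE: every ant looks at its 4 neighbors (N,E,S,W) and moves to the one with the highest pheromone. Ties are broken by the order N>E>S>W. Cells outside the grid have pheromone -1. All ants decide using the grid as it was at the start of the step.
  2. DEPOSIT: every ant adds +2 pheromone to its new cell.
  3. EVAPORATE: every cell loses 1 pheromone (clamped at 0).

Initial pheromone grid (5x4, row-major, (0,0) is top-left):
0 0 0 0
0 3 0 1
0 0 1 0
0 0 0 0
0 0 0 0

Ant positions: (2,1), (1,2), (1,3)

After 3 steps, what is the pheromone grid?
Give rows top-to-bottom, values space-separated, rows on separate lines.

After step 1: ants at (1,1),(1,1),(0,3)
  0 0 0 1
  0 6 0 0
  0 0 0 0
  0 0 0 0
  0 0 0 0
After step 2: ants at (0,1),(0,1),(1,3)
  0 3 0 0
  0 5 0 1
  0 0 0 0
  0 0 0 0
  0 0 0 0
After step 3: ants at (1,1),(1,1),(0,3)
  0 2 0 1
  0 8 0 0
  0 0 0 0
  0 0 0 0
  0 0 0 0

0 2 0 1
0 8 0 0
0 0 0 0
0 0 0 0
0 0 0 0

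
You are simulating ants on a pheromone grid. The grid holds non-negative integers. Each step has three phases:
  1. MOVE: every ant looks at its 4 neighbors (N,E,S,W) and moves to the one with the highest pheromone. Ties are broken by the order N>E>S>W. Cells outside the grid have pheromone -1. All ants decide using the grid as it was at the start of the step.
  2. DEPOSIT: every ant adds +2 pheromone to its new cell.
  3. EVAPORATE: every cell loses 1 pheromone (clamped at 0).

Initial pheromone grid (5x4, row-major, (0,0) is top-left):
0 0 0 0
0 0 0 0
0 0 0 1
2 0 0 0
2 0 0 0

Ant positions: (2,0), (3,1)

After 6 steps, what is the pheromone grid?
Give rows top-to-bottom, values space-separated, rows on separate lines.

After step 1: ants at (3,0),(3,0)
  0 0 0 0
  0 0 0 0
  0 0 0 0
  5 0 0 0
  1 0 0 0
After step 2: ants at (4,0),(4,0)
  0 0 0 0
  0 0 0 0
  0 0 0 0
  4 0 0 0
  4 0 0 0
After step 3: ants at (3,0),(3,0)
  0 0 0 0
  0 0 0 0
  0 0 0 0
  7 0 0 0
  3 0 0 0
After step 4: ants at (4,0),(4,0)
  0 0 0 0
  0 0 0 0
  0 0 0 0
  6 0 0 0
  6 0 0 0
After step 5: ants at (3,0),(3,0)
  0 0 0 0
  0 0 0 0
  0 0 0 0
  9 0 0 0
  5 0 0 0
After step 6: ants at (4,0),(4,0)
  0 0 0 0
  0 0 0 0
  0 0 0 0
  8 0 0 0
  8 0 0 0

0 0 0 0
0 0 0 0
0 0 0 0
8 0 0 0
8 0 0 0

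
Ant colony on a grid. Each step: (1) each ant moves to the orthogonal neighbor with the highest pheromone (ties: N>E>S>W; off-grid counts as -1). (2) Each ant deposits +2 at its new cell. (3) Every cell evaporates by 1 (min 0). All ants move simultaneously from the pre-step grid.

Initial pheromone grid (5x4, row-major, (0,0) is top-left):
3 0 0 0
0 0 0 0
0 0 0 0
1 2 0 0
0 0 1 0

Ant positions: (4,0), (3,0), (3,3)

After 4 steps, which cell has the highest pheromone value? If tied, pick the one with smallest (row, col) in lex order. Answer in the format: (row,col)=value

Step 1: ant0:(4,0)->N->(3,0) | ant1:(3,0)->E->(3,1) | ant2:(3,3)->N->(2,3)
  grid max=3 at (3,1)
Step 2: ant0:(3,0)->E->(3,1) | ant1:(3,1)->W->(3,0) | ant2:(2,3)->N->(1,3)
  grid max=4 at (3,1)
Step 3: ant0:(3,1)->W->(3,0) | ant1:(3,0)->E->(3,1) | ant2:(1,3)->N->(0,3)
  grid max=5 at (3,1)
Step 4: ant0:(3,0)->E->(3,1) | ant1:(3,1)->W->(3,0) | ant2:(0,3)->S->(1,3)
  grid max=6 at (3,1)
Final grid:
  0 0 0 0
  0 0 0 1
  0 0 0 0
  5 6 0 0
  0 0 0 0
Max pheromone 6 at (3,1)

Answer: (3,1)=6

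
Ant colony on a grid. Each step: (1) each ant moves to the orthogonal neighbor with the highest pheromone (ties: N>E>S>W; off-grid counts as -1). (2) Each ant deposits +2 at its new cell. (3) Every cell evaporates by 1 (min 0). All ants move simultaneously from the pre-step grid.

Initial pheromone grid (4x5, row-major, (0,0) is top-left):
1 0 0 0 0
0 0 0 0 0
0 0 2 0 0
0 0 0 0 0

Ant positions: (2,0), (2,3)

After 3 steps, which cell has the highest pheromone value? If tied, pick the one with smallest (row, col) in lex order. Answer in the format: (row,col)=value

Step 1: ant0:(2,0)->N->(1,0) | ant1:(2,3)->W->(2,2)
  grid max=3 at (2,2)
Step 2: ant0:(1,0)->N->(0,0) | ant1:(2,2)->N->(1,2)
  grid max=2 at (2,2)
Step 3: ant0:(0,0)->E->(0,1) | ant1:(1,2)->S->(2,2)
  grid max=3 at (2,2)
Final grid:
  0 1 0 0 0
  0 0 0 0 0
  0 0 3 0 0
  0 0 0 0 0
Max pheromone 3 at (2,2)

Answer: (2,2)=3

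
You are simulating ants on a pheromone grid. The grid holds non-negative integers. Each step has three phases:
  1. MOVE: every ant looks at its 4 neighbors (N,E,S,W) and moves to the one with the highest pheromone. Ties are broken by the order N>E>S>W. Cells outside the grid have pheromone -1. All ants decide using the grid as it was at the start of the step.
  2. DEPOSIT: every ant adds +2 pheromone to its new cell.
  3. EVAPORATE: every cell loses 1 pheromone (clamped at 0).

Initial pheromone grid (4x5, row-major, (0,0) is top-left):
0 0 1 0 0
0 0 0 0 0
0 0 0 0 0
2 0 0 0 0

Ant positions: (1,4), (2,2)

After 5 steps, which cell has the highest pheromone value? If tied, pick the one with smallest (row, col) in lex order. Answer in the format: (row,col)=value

Answer: (0,3)=3

Derivation:
Step 1: ant0:(1,4)->N->(0,4) | ant1:(2,2)->N->(1,2)
  grid max=1 at (0,4)
Step 2: ant0:(0,4)->S->(1,4) | ant1:(1,2)->N->(0,2)
  grid max=1 at (0,2)
Step 3: ant0:(1,4)->N->(0,4) | ant1:(0,2)->E->(0,3)
  grid max=1 at (0,3)
Step 4: ant0:(0,4)->W->(0,3) | ant1:(0,3)->E->(0,4)
  grid max=2 at (0,3)
Step 5: ant0:(0,3)->E->(0,4) | ant1:(0,4)->W->(0,3)
  grid max=3 at (0,3)
Final grid:
  0 0 0 3 3
  0 0 0 0 0
  0 0 0 0 0
  0 0 0 0 0
Max pheromone 3 at (0,3)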